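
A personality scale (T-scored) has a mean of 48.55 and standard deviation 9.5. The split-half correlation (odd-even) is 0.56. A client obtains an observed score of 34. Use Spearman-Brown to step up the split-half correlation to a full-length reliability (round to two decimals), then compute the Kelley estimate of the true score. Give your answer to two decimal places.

38.07

Spearman-Brown: ρ = 2r/(1 + r) = 2(0.56)/(1 + 0.56) = 1.120/1.56 = 0.7179 → 0.72
T̂ = 0.72(34) + 0.28(48.55) = 24.48 + 13.5940 = 38.074 → 38.07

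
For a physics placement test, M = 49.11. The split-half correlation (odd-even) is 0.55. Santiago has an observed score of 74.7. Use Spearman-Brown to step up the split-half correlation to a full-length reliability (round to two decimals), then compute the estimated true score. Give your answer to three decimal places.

67.279

Spearman-Brown: ρ = 2r/(1 + r) = 2(0.55)/(1 + 0.55) = 1.100/1.55 = 0.7097 → 0.71
Kelley's formula gives T̂ = 0.71·74.7 + 0.29·49.11 = 53.037 + 14.2419 = 67.2789.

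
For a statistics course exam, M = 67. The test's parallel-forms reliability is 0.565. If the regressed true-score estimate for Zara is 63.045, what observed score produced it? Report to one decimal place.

T̂ = ρX + (1 − ρ)μ  ⇒  X = (T̂ − (1 − ρ)μ) / ρ
X = (63.045 − 0.435 × 67) / 0.565 = (63.045 − 29.145) / 0.565 = 33.900 / 0.565 = 60.000

60.0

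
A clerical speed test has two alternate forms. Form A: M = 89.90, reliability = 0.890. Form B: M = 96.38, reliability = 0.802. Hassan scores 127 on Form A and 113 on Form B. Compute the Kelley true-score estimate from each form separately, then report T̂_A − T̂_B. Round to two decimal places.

T̂_A = 0.890(127) + 0.110(89.90) = 122.9190
T̂_B = 0.802(113) + 0.198(96.38) = 109.7092
T̂_A − T̂_B = 13.2098

13.21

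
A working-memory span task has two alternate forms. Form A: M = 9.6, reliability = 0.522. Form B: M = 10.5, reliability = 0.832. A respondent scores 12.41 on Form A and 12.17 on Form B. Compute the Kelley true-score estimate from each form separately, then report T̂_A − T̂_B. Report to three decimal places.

-0.823

T̂_A = 0.522(12.41) + 0.478(9.6) = 11.06682
T̂_B = 0.832(12.17) + 0.168(10.5) = 11.88944
T̂_A − T̂_B = -0.82262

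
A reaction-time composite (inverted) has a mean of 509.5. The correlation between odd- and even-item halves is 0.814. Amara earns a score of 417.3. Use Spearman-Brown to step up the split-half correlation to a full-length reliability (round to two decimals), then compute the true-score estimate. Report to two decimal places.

Spearman-Brown: ρ = 2r/(1 + r) = 2(0.814)/(1 + 0.814) = 1.6280/1.814 = 0.8975 → 0.90
Regress the observed score toward the mean by the unreliability: T̂ = 0.90·417.3 + 0.10·509.5 = 375.570 + 50.950 = 426.520.

426.52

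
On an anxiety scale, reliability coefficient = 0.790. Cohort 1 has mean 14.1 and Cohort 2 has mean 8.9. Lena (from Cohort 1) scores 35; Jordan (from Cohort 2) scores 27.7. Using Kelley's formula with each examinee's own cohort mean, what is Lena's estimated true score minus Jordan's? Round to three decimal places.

T̂_Lena = 0.790(35) + 0.210(14.1) = 30.61100
T̂_Jordan = 0.790(27.7) + 0.210(8.9) = 23.75200
Difference = 30.61100 − 23.75200 = 6.85900

6.859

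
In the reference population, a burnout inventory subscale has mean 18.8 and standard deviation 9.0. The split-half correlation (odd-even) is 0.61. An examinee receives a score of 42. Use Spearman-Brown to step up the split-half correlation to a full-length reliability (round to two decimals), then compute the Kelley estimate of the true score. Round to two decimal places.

36.43

Spearman-Brown: ρ = 2r/(1 + r) = 2(0.61)/(1 + 0.61) = 1.220/1.61 = 0.7578 → 0.76
Regress the observed score toward the mean by the unreliability: T̂ = 0.76·42 + 0.24·18.8 = 31.92 + 4.512 = 36.432.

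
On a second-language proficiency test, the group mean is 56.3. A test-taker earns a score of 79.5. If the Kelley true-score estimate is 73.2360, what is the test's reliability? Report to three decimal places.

T̂ = ρX + (1 − ρ)μ  ⇒  T̂ − μ = ρ(X − μ)
ρ = (T̂ − μ)/(X − μ) = (73.2360 − 56.3) / (79.5 − 56.3) = 16.9360 / 23.2 = 0.73000

0.730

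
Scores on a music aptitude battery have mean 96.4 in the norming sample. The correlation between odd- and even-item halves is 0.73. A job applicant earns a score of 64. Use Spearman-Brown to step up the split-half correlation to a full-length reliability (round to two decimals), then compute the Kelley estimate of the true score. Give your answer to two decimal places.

69.18

Spearman-Brown: ρ = 2r/(1 + r) = 2(0.73)/(1 + 0.73) = 1.460/1.73 = 0.8439 → 0.84
T̂ = 0.84(64) + 0.16(96.4) = 53.76 + 15.424 = 69.184 → 69.18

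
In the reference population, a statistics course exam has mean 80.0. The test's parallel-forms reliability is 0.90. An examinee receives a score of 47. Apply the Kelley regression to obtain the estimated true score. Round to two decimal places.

T̂ = 0.90(47) + 0.10(80.0) = 42.30 + 8.000 = 50.300 → 50.30

50.30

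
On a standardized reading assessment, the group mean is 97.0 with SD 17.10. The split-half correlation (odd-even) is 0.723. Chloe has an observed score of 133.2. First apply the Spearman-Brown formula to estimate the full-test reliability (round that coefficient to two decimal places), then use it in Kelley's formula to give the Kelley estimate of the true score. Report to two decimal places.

Spearman-Brown: ρ = 2r/(1 + r) = 2(0.723)/(1 + 0.723) = 1.4460/1.723 = 0.8392 → 0.84
Regress the observed score toward the mean by the unreliability: T̂ = 0.84·133.2 + 0.16·97.0 = 111.888 + 15.520 = 127.408.

127.41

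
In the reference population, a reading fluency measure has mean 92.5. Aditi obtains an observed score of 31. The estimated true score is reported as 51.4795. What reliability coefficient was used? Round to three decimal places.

0.667

T̂ = ρX + (1 − ρ)μ  ⇒  T̂ − μ = ρ(X − μ)
ρ = (T̂ − μ)/(X − μ) = (51.4795 − 92.5) / (31 − 92.5) = -41.0205 / -61.5 = 0.66700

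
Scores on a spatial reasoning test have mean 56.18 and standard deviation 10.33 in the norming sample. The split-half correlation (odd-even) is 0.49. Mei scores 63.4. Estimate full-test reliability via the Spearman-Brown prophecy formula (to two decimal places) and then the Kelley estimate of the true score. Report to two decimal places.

60.95

Spearman-Brown: ρ = 2r/(1 + r) = 2(0.49)/(1 + 0.49) = 0.980/1.49 = 0.6577 → 0.66
T̂ = 0.66(63.4) + 0.34(56.18) = 41.844 + 19.1012 = 60.945 → 60.95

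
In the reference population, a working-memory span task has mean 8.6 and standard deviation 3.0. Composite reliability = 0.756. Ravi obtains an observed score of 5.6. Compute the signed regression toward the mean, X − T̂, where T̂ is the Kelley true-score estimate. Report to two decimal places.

Kelley's formula gives T̂ = 0.756·5.6 + 0.244·8.6 = 4.2336 + 2.0984 = 6.3320.
X − T̂ = 5.6 − 6.332 = -0.732 → -0.73

-0.73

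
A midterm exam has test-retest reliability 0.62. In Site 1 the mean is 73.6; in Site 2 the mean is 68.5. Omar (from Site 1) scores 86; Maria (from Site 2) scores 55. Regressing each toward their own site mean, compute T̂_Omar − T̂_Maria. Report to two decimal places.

21.16

T̂_Omar = 0.62(86) + 0.38(73.6) = 81.2880
T̂_Maria = 0.62(55) + 0.38(68.5) = 60.1300
Difference = 81.2880 − 60.1300 = 21.1580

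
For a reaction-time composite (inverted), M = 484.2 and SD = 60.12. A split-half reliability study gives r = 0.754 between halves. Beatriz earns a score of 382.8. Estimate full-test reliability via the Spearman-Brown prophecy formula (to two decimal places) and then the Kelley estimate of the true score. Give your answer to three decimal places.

396.996

Spearman-Brown: ρ = 2r/(1 + r) = 2(0.754)/(1 + 0.754) = 1.5080/1.754 = 0.8597 → 0.86
Weight the observed score by reliability and the mean by (1 − reliability): T̂ = 0.86·382.8 + 0.14·484.2 = 329.208 + 67.788 = 396.9960.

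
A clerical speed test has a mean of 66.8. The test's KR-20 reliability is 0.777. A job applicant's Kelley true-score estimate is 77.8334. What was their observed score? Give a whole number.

T̂ = ρX + (1 − ρ)μ  ⇒  X = (T̂ − (1 − ρ)μ) / ρ
X = (77.8334 − 0.223 × 66.8) / 0.777 = (77.8334 − 14.8964) / 0.777 = 62.9370 / 0.777 = 81.00

81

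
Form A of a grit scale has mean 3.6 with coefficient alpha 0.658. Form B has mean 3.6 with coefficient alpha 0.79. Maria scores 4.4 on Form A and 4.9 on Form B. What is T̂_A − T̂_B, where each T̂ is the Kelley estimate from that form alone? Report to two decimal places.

T̂_A = 0.658(4.4) + 0.342(3.6) = 4.1264
T̂_B = 0.79(4.9) + 0.21(3.6) = 4.6270
T̂_A − T̂_B = -0.5006

-0.50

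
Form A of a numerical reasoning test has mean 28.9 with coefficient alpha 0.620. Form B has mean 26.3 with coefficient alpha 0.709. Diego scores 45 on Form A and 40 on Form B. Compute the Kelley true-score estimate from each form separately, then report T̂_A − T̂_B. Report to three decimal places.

T̂_A = 0.620(45) + 0.380(28.9) = 38.88200
T̂_B = 0.709(40) + 0.291(26.3) = 36.01330
T̂_A − T̂_B = 2.86870

2.869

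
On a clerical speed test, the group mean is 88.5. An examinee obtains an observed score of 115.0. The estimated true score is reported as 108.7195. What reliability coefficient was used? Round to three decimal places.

0.763

T̂ = ρX + (1 − ρ)μ  ⇒  T̂ − μ = ρ(X − μ)
ρ = (T̂ − μ)/(X − μ) = (108.7195 − 88.5) / (115.0 − 88.5) = 20.2195 / 26.5 = 0.76300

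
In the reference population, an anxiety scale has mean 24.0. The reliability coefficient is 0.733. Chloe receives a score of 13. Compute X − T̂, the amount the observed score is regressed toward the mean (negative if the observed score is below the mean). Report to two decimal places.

Kelley's formula gives T̂ = 0.733·13 + 0.267·24.0 = 9.529 + 6.4080 = 15.9370.
X − T̂ = 13 − 15.937 = -2.937 → -2.94

-2.94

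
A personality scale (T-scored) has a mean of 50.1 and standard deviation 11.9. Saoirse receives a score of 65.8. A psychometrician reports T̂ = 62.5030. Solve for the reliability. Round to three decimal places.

T̂ = ρX + (1 − ρ)μ  ⇒  T̂ − μ = ρ(X − μ)
ρ = (T̂ − μ)/(X − μ) = (62.5030 − 50.1) / (65.8 − 50.1) = 12.4030 / 15.7 = 0.79000

0.790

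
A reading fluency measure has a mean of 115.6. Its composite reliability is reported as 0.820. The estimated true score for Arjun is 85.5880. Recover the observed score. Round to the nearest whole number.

T̂ = ρX + (1 − ρ)μ  ⇒  X = (T̂ − (1 − ρ)μ) / ρ
X = (85.5880 − 0.180 × 115.6) / 0.820 = (85.5880 − 20.8080) / 0.820 = 64.7800 / 0.820 = 79.00

79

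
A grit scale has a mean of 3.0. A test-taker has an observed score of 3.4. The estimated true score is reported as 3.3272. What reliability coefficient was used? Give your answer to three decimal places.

0.818

T̂ = ρX + (1 − ρ)μ  ⇒  T̂ − μ = ρ(X − μ)
ρ = (T̂ − μ)/(X − μ) = (3.3272 − 3.0) / (3.4 − 3.0) = 0.3272 / 0.4 = 0.81800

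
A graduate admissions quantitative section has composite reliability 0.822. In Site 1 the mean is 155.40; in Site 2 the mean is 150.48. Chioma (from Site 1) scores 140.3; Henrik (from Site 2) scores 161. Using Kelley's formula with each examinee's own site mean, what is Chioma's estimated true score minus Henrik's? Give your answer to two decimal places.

-16.14

T̂_Chioma = 0.822(140.3) + 0.178(155.40) = 142.9878
T̂_Henrik = 0.822(161) + 0.178(150.48) = 159.1274
Difference = 142.9878 − 159.1274 = -16.1396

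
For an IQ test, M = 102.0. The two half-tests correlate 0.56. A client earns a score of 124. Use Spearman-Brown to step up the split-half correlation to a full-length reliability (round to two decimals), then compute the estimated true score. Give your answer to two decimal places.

Spearman-Brown: ρ = 2r/(1 + r) = 2(0.56)/(1 + 0.56) = 1.120/1.56 = 0.7179 → 0.72
T̂ = ρX + (1 − ρ)μ
  = 0.72 × 124 + 0.28 × 102.0
  = 89.28 + 28.560
  = 117.840
  ≈ 117.84

117.84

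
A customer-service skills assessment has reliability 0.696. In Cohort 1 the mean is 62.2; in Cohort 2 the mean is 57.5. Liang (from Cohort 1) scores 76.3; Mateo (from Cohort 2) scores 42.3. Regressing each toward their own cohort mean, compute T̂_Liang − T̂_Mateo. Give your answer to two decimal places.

T̂_Liang = 0.696(76.3) + 0.304(62.2) = 72.0136
T̂_Mateo = 0.696(42.3) + 0.304(57.5) = 46.9208
Difference = 72.0136 − 46.9208 = 25.0928

25.09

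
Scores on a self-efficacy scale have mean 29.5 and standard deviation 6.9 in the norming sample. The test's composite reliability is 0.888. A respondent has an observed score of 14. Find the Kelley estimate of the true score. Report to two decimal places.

15.74

T̂ = ρX + (1 − ρ)μ
  = 0.888 × 14 + 0.112 × 29.5
  = 12.432 + 3.3040
  = 15.736
  ≈ 15.74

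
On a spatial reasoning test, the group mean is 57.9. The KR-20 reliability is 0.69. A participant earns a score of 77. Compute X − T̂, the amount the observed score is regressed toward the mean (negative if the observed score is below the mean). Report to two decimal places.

T̂ = 0.69(77) + 0.31(57.9) = 53.13 + 17.949 = 71.0790 → 71.079
X − T̂ = 77 − 71.079 = 5.921 → 5.92

5.92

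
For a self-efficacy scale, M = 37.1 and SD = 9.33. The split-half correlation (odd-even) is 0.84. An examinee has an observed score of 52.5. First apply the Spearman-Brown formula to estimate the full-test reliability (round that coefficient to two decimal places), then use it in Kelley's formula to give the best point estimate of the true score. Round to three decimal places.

51.114

Spearman-Brown: ρ = 2r/(1 + r) = 2(0.84)/(1 + 0.84) = 1.680/1.84 = 0.9130 → 0.91
T̂ = 0.91(52.5) + 0.09(37.1) = 47.775 + 3.339 = 51.1140 → 51.114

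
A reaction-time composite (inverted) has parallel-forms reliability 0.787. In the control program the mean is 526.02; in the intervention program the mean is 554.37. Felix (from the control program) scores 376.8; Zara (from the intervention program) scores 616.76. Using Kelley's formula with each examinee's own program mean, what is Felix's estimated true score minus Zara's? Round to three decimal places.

T̂_Felix = 0.787(376.8) + 0.213(526.02) = 408.58386
T̂_Zara = 0.787(616.76) + 0.213(554.37) = 603.47093
Difference = 408.58386 − 603.47093 = -194.88707

-194.887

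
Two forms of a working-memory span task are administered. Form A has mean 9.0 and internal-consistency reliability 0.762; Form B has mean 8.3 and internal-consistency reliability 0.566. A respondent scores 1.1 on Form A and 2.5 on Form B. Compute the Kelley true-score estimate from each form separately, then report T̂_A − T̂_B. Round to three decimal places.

-2.037

T̂_A = 0.762(1.1) + 0.238(9.0) = 2.98020
T̂_B = 0.566(2.5) + 0.434(8.3) = 5.01720
T̂_A − T̂_B = -2.03700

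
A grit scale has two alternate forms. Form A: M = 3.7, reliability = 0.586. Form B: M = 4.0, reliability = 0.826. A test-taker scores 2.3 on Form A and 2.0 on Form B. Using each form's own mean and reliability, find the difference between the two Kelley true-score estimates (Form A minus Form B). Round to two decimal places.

0.53

T̂_A = 0.586(2.3) + 0.414(3.7) = 2.8796
T̂_B = 0.826(2.0) + 0.174(4.0) = 2.3480
T̂_A − T̂_B = 0.5316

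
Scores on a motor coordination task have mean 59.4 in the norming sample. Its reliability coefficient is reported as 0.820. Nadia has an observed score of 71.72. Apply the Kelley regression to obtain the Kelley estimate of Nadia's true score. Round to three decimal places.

T̂ = ρX + (1 − ρ)μ
  = 0.820 × 71.72 + 0.180 × 59.4
  = 58.81040 + 10.6920
  = 69.5024
  ≈ 69.502

69.502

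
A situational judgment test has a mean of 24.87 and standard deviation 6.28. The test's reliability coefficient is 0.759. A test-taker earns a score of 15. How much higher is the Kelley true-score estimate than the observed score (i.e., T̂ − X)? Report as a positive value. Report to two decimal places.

2.38

T̂ = ρX + (1 − ρ)μ
  = 0.759 × 15 + 0.241 × 24.87
  = 11.385 + 5.99367
  = 17.3787
  ≈ 17.379
T̂ − X = 17.379 − 15 = 2.379 → 2.38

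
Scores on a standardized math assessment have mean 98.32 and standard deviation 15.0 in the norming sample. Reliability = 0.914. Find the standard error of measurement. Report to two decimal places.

SEM = SD · √(1 − ρ) = 15.0 × √0.086 = 15.0 × 0.2933 = 4.399

4.40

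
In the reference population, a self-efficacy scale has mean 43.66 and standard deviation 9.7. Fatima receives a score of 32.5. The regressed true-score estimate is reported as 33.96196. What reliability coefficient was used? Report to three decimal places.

0.869

T̂ = ρX + (1 − ρ)μ  ⇒  T̂ − μ = ρ(X − μ)
ρ = (T̂ − μ)/(X − μ) = (33.96196 − 43.66) / (32.5 − 43.66) = -9.69804 / -11.16 = 0.86900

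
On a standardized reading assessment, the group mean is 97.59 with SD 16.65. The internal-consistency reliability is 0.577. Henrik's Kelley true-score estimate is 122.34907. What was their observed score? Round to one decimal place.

T̂ = ρX + (1 − ρ)μ  ⇒  X = (T̂ − (1 − ρ)μ) / ρ
X = (122.34907 − 0.423 × 97.59) / 0.577 = (122.34907 − 41.28057) / 0.577 = 81.06850 / 0.577 = 140.500

140.5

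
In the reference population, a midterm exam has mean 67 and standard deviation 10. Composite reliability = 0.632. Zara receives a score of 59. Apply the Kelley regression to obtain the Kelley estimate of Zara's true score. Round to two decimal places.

61.94

T̂ = ρX + (1 − ρ)μ
  = 0.632 × 59 + 0.368 × 67
  = 37.288 + 24.656
  = 61.944
  ≈ 61.94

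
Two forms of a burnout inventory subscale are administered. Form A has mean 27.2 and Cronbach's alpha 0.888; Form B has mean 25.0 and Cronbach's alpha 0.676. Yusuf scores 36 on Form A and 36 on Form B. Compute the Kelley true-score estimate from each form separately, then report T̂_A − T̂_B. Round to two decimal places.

2.58

T̂_A = 0.888(36) + 0.112(27.2) = 35.0144
T̂_B = 0.676(36) + 0.324(25.0) = 32.4360
T̂_A − T̂_B = 2.5784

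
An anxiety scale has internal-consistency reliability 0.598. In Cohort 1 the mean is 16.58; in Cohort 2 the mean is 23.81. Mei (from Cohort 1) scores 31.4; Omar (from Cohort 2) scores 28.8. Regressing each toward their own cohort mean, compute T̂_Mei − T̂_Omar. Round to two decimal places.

-1.35

T̂_Mei = 0.598(31.4) + 0.402(16.58) = 25.4424
T̂_Omar = 0.598(28.8) + 0.402(23.81) = 26.7940
Difference = 25.4424 − 26.7940 = -1.3517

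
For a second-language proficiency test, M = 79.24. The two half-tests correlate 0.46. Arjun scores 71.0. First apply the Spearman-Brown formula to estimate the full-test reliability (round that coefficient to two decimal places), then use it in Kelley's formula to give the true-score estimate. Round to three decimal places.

74.049

Spearman-Brown: ρ = 2r/(1 + r) = 2(0.46)/(1 + 0.46) = 0.920/1.46 = 0.6301 → 0.63
T̂ = ρX + (1 − ρ)μ
  = 0.63 × 71.0 + 0.37 × 79.24
  = 44.730 + 29.3188
  = 74.0488
  ≈ 74.049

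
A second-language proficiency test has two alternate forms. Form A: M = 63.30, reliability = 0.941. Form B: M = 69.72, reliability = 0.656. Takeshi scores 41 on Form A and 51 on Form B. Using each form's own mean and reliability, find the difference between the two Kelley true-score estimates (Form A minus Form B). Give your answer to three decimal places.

T̂_A = 0.941(41) + 0.059(63.30) = 42.31570
T̂_B = 0.656(51) + 0.344(69.72) = 57.43968
T̂_A − T̂_B = -15.12398

-15.124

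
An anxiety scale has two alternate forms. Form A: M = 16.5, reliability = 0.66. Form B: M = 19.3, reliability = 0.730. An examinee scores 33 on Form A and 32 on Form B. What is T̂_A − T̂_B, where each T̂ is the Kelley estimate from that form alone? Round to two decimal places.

-1.18

T̂_A = 0.66(33) + 0.34(16.5) = 27.3900
T̂_B = 0.730(32) + 0.270(19.3) = 28.5710
T̂_A − T̂_B = -1.1810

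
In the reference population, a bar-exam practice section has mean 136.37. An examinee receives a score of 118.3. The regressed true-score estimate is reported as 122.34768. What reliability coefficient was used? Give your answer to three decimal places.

0.776

T̂ = ρX + (1 − ρ)μ  ⇒  T̂ − μ = ρ(X − μ)
ρ = (T̂ − μ)/(X − μ) = (122.34768 − 136.37) / (118.3 − 136.37) = -14.02232 / -18.07 = 0.77600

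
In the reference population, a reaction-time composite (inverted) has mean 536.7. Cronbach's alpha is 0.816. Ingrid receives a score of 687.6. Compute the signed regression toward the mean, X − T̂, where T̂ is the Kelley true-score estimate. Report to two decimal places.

T̂ = ρX + (1 − ρ)μ
  = 0.816 × 687.6 + 0.184 × 536.7
  = 561.0816 + 98.7528
  = 659.8344
  ≈ 659.834
X − T̂ = 687.6 − 659.834 = 27.766 → 27.77

27.77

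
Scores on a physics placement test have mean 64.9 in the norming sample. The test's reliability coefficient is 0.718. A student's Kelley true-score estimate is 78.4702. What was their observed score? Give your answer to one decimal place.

83.8

T̂ = ρX + (1 − ρ)μ  ⇒  X = (T̂ − (1 − ρ)μ) / ρ
X = (78.4702 − 0.282 × 64.9) / 0.718 = (78.4702 − 18.3018) / 0.718 = 60.1684 / 0.718 = 83.800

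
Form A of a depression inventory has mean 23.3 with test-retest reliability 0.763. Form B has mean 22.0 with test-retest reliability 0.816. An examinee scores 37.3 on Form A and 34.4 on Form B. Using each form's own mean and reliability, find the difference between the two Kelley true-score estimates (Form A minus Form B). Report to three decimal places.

T̂_A = 0.763(37.3) + 0.237(23.3) = 33.98200
T̂_B = 0.816(34.4) + 0.184(22.0) = 32.11840
T̂_A − T̂_B = 1.86360

1.864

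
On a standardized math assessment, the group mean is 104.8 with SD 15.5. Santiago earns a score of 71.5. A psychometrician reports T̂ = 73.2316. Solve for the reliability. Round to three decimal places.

0.948

T̂ = ρX + (1 − ρ)μ  ⇒  T̂ − μ = ρ(X − μ)
ρ = (T̂ − μ)/(X − μ) = (73.2316 − 104.8) / (71.5 − 104.8) = -31.5684 / -33.3 = 0.94800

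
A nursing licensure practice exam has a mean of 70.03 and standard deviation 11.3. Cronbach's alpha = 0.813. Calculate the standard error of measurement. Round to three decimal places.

4.887

SEM = SD · √(1 − ρ) = 11.3 × √0.187 = 11.3 × 0.4324 = 4.8865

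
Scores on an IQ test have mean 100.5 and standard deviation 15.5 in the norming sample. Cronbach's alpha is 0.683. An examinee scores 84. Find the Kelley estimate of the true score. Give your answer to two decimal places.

89.23

Weight the observed score by reliability and the mean by (1 − reliability): T̂ = 0.683·84 + 0.317·100.5 = 57.372 + 31.8585 = 89.231.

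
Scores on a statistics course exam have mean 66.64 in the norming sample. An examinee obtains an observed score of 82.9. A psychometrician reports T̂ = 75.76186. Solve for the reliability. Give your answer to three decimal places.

0.561

T̂ = ρX + (1 − ρ)μ  ⇒  T̂ − μ = ρ(X − μ)
ρ = (T̂ − μ)/(X − μ) = (75.76186 − 66.64) / (82.9 − 66.64) = 9.12186 / 16.26 = 0.56100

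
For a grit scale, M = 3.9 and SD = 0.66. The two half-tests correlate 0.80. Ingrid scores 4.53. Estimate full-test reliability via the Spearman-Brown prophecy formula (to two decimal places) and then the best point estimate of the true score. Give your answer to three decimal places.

4.461

Spearman-Brown: ρ = 2r/(1 + r) = 2(0.80)/(1 + 0.80) = 1.600/1.80 = 0.8889 → 0.89
Kelley's formula gives T̂ = 0.89·4.53 + 0.11·3.9 = 4.0317 + 0.429 = 4.4607.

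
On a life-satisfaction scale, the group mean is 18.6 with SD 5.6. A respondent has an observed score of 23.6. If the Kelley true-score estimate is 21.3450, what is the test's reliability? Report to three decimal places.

T̂ = ρX + (1 − ρ)μ  ⇒  T̂ − μ = ρ(X − μ)
ρ = (T̂ − μ)/(X − μ) = (21.3450 − 18.6) / (23.6 − 18.6) = 2.7450 / 5.0 = 0.54900

0.549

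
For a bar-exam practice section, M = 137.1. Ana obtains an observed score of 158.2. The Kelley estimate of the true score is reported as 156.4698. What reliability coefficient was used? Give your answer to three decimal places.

T̂ = ρX + (1 − ρ)μ  ⇒  T̂ − μ = ρ(X − μ)
ρ = (T̂ − μ)/(X − μ) = (156.4698 − 137.1) / (158.2 − 137.1) = 19.3698 / 21.1 = 0.91800

0.918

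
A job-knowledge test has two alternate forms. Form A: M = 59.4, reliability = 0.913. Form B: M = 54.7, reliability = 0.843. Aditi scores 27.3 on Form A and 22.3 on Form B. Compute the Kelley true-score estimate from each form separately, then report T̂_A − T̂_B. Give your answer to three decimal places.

2.706

T̂_A = 0.913(27.3) + 0.087(59.4) = 30.09270
T̂_B = 0.843(22.3) + 0.157(54.7) = 27.38680
T̂_A − T̂_B = 2.70590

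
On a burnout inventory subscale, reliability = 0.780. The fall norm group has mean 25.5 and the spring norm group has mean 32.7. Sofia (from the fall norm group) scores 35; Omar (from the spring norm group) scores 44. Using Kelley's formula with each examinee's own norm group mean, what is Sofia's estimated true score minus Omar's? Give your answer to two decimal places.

-8.60

T̂_Sofia = 0.780(35) + 0.220(25.5) = 32.9100
T̂_Omar = 0.780(44) + 0.220(32.7) = 41.5140
Difference = 32.9100 − 41.5140 = -8.6040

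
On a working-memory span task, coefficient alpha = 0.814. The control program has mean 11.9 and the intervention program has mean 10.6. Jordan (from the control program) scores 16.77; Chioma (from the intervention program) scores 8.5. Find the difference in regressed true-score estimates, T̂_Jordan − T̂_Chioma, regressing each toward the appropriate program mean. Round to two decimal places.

T̂_Jordan = 0.814(16.77) + 0.186(11.9) = 15.8642
T̂_Chioma = 0.814(8.5) + 0.186(10.6) = 8.8906
Difference = 15.8642 − 8.8906 = 6.9736

6.97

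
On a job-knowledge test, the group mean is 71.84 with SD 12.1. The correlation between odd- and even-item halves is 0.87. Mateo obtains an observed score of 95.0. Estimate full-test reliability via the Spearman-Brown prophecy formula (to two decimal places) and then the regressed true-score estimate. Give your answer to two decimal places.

Spearman-Brown: ρ = 2r/(1 + r) = 2(0.87)/(1 + 0.87) = 1.740/1.87 = 0.9305 → 0.93
T̂ = ρX + (1 − ρ)μ
  = 0.93 × 95.0 + 0.07 × 71.84
  = 88.350 + 5.0288
  = 93.379
  ≈ 93.38

93.38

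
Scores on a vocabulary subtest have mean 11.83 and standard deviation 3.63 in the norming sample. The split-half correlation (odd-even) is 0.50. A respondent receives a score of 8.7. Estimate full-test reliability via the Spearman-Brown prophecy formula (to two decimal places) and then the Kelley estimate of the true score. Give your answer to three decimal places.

Spearman-Brown: ρ = 2r/(1 + r) = 2(0.50)/(1 + 0.50) = 1.000/1.50 = 0.6667 → 0.67
T̂ = ρX + (1 − ρ)μ
  = 0.67 × 8.7 + 0.33 × 11.83
  = 5.829 + 3.9039
  = 9.7329
  ≈ 9.733

9.733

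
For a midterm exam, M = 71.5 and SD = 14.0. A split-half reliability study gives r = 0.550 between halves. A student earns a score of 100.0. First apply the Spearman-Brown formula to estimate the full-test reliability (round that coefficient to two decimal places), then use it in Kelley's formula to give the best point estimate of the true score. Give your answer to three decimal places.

91.735

Spearman-Brown: ρ = 2r/(1 + r) = 2(0.550)/(1 + 0.550) = 1.1000/1.550 = 0.7097 → 0.71
T̂ = 0.71(100.0) + 0.29(71.5) = 71.000 + 20.735 = 91.7350 → 91.735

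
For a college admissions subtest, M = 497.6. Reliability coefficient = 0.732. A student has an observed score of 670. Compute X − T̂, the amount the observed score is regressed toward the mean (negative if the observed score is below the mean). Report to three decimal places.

46.203

T̂ = ρX + (1 − ρ)μ
  = 0.732 × 670 + 0.268 × 497.6
  = 490.440 + 133.3568
  = 623.79680
  ≈ 623.7968
X − T̂ = 670 − 623.7968 = 46.2032 → 46.203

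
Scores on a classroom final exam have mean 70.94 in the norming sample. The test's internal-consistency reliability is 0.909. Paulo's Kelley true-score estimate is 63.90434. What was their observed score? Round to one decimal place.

63.2

T̂ = ρX + (1 − ρ)μ  ⇒  X = (T̂ − (1 − ρ)μ) / ρ
X = (63.90434 − 0.091 × 70.94) / 0.909 = (63.90434 − 6.45554) / 0.909 = 57.44880 / 0.909 = 63.200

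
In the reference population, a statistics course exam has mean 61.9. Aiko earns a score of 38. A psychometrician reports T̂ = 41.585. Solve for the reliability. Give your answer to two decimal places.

0.85

T̂ = ρX + (1 − ρ)μ  ⇒  T̂ − μ = ρ(X − μ)
ρ = (T̂ − μ)/(X − μ) = (41.585 − 61.9) / (38 − 61.9) = -20.315 / -23.9 = 0.8500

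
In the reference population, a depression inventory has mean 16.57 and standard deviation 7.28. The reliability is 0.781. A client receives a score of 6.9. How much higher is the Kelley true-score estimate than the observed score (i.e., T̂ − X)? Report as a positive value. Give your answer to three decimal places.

T̂ = 0.781(6.9) + 0.219(16.57) = 5.3889 + 3.62883 = 9.01773 → 9.0177
T̂ − X = 9.0177 − 6.9 = 2.1177 → 2.118

2.118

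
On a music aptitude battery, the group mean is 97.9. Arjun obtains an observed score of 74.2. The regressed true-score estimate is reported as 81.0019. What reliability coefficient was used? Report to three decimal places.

T̂ = ρX + (1 − ρ)μ  ⇒  T̂ − μ = ρ(X − μ)
ρ = (T̂ − μ)/(X − μ) = (81.0019 − 97.9) / (74.2 − 97.9) = -16.8981 / -23.7 = 0.71300

0.713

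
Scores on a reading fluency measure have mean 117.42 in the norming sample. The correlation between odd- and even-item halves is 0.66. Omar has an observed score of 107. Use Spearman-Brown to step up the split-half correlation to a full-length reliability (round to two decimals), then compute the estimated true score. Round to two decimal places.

Spearman-Brown: ρ = 2r/(1 + r) = 2(0.66)/(1 + 0.66) = 1.320/1.66 = 0.7952 → 0.80
T̂ = 0.80(107) + 0.20(117.42) = 85.60 + 23.4840 = 109.084 → 109.08

109.08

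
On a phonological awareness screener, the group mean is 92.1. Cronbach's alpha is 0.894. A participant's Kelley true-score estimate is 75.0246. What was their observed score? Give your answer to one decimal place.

T̂ = ρX + (1 − ρ)μ  ⇒  X = (T̂ − (1 − ρ)μ) / ρ
X = (75.0246 − 0.106 × 92.1) / 0.894 = (75.0246 − 9.7626) / 0.894 = 65.2620 / 0.894 = 73.000

73.0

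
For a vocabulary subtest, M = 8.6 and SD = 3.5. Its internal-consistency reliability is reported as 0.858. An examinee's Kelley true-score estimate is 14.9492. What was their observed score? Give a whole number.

16

T̂ = ρX + (1 − ρ)μ  ⇒  X = (T̂ − (1 − ρ)μ) / ρ
X = (14.9492 − 0.142 × 8.6) / 0.858 = (14.9492 − 1.2212) / 0.858 = 13.7280 / 0.858 = 16.00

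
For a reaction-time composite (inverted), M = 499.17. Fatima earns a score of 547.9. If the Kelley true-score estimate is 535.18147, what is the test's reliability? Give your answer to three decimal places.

0.739

T̂ = ρX + (1 − ρ)μ  ⇒  T̂ − μ = ρ(X − μ)
ρ = (T̂ − μ)/(X − μ) = (535.18147 − 499.17) / (547.9 − 499.17) = 36.01147 / 48.73 = 0.73900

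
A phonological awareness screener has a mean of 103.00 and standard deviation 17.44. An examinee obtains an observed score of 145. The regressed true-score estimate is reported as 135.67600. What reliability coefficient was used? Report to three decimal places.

0.778

T̂ = ρX + (1 − ρ)μ  ⇒  T̂ − μ = ρ(X − μ)
ρ = (T̂ − μ)/(X − μ) = (135.67600 − 103.00) / (145 − 103.00) = 32.67600 / 42.00 = 0.77800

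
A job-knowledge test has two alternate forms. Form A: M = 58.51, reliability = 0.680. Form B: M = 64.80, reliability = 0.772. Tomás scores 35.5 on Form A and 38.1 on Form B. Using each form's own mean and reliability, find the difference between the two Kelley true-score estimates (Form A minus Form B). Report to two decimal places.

T̂_A = 0.680(35.5) + 0.320(58.51) = 42.8632
T̂_B = 0.772(38.1) + 0.228(64.80) = 44.1876
T̂_A − T̂_B = -1.3244

-1.32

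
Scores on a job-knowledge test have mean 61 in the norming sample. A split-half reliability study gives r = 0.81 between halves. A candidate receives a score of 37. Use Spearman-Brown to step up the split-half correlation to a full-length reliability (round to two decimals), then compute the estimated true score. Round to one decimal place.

39.4

Spearman-Brown: ρ = 2r/(1 + r) = 2(0.81)/(1 + 0.81) = 1.620/1.81 = 0.8950 → 0.90
Regress the observed score toward the mean by the unreliability: T̂ = 0.90·37 + 0.10·61 = 33.30 + 6.10 = 39.40.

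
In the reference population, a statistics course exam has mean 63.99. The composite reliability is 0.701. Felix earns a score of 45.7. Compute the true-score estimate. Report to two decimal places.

51.17

T̂ = 0.701(45.7) + 0.299(63.99) = 32.0357 + 19.13301 = 51.169 → 51.17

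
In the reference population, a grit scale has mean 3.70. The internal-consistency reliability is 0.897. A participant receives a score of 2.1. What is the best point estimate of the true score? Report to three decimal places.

2.265

T̂ = ρX + (1 − ρ)μ
  = 0.897 × 2.1 + 0.103 × 3.70
  = 1.8837 + 0.38110
  = 2.2648
  ≈ 2.265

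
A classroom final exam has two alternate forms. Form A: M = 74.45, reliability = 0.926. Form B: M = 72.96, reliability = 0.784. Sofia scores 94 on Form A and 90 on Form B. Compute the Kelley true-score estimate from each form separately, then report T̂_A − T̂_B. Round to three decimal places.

T̂_A = 0.926(94) + 0.074(74.45) = 92.55330
T̂_B = 0.784(90) + 0.216(72.96) = 86.31936
T̂_A − T̂_B = 6.23394

6.234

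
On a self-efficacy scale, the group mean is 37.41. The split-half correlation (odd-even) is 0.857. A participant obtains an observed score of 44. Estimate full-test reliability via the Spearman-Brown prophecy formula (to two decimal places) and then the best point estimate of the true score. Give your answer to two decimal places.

Spearman-Brown: ρ = 2r/(1 + r) = 2(0.857)/(1 + 0.857) = 1.7140/1.857 = 0.9230 → 0.92
Kelley's formula gives T̂ = 0.92·44 + 0.08·37.41 = 40.48 + 2.9928 = 43.473.

43.47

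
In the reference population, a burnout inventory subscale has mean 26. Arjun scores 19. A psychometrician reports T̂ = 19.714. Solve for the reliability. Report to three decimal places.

T̂ = ρX + (1 − ρ)μ  ⇒  T̂ − μ = ρ(X − μ)
ρ = (T̂ − μ)/(X − μ) = (19.714 − 26) / (19 − 26) = -6.286 / -7.0 = 0.89800

0.898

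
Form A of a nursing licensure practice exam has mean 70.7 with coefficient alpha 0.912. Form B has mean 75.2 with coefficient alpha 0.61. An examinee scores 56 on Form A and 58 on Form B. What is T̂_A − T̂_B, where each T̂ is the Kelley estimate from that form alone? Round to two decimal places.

-7.41

T̂_A = 0.912(56) + 0.088(70.7) = 57.2936
T̂_B = 0.61(58) + 0.39(75.2) = 64.7080
T̂_A − T̂_B = -7.4144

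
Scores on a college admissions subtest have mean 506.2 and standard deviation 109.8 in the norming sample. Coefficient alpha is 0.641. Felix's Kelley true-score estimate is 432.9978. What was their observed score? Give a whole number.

T̂ = ρX + (1 − ρ)μ  ⇒  X = (T̂ − (1 − ρ)μ) / ρ
X = (432.9978 − 0.359 × 506.2) / 0.641 = (432.9978 − 181.7258) / 0.641 = 251.2720 / 0.641 = 392.00

392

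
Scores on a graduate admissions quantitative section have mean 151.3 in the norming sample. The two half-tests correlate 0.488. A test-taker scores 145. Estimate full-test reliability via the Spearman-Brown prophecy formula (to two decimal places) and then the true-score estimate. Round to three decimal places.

147.142

Spearman-Brown: ρ = 2r/(1 + r) = 2(0.488)/(1 + 0.488) = 0.9760/1.488 = 0.6559 → 0.66
T̂ = 0.66(145) + 0.34(151.3) = 95.70 + 51.442 = 147.1420 → 147.142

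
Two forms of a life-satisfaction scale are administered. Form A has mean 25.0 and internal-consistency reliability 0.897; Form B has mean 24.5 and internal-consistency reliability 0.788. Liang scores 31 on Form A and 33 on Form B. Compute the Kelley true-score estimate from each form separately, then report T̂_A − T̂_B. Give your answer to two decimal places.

T̂_A = 0.897(31) + 0.103(25.0) = 30.3820
T̂_B = 0.788(33) + 0.212(24.5) = 31.1980
T̂_A − T̂_B = -0.8160

-0.82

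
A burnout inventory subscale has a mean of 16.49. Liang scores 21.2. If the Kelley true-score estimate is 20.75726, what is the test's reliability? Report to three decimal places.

T̂ = ρX + (1 − ρ)μ  ⇒  T̂ − μ = ρ(X − μ)
ρ = (T̂ − μ)/(X − μ) = (20.75726 − 16.49) / (21.2 − 16.49) = 4.26726 / 4.71 = 0.90600

0.906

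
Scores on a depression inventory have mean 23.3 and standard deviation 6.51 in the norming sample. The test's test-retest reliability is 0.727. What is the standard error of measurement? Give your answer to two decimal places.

3.40

SEM = SD · √(1 − ρ) = 6.51 × √0.273 = 6.51 × 0.5225 = 3.401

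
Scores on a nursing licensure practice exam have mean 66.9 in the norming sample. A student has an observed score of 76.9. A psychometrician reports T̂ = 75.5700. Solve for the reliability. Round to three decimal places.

T̂ = ρX + (1 − ρ)μ  ⇒  T̂ − μ = ρ(X − μ)
ρ = (T̂ − μ)/(X − μ) = (75.5700 − 66.9) / (76.9 − 66.9) = 8.6700 / 10.0 = 0.86700

0.867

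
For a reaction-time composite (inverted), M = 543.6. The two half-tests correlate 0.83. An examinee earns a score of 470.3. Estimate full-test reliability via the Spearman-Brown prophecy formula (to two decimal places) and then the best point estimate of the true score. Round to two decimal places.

Spearman-Brown: ρ = 2r/(1 + r) = 2(0.83)/(1 + 0.83) = 1.660/1.83 = 0.9071 → 0.91
T̂ = 0.91(470.3) + 0.09(543.6) = 427.973 + 48.924 = 476.897 → 476.90

476.90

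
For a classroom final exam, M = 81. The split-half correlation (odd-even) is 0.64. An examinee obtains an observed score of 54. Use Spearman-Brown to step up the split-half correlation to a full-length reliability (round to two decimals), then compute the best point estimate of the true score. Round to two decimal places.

Spearman-Brown: ρ = 2r/(1 + r) = 2(0.64)/(1 + 0.64) = 1.280/1.64 = 0.7805 → 0.78
T̂ = ρX + (1 − ρ)μ
  = 0.78 × 54 + 0.22 × 81
  = 42.12 + 17.82
  = 59.940
  ≈ 59.94

59.94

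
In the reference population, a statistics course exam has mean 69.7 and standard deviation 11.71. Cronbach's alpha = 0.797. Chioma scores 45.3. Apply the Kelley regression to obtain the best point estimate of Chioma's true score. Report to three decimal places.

50.253

Regress the observed score toward the mean by the unreliability: T̂ = 0.797·45.3 + 0.203·69.7 = 36.1041 + 14.1491 = 50.2532.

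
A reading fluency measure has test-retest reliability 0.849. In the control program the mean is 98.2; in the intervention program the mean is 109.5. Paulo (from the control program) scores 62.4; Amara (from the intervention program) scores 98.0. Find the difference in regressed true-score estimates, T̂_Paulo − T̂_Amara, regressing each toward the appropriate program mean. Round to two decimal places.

-31.93

T̂_Paulo = 0.849(62.4) + 0.151(98.2) = 67.8058
T̂_Amara = 0.849(98.0) + 0.151(109.5) = 99.7365
Difference = 67.8058 − 99.7365 = -31.9307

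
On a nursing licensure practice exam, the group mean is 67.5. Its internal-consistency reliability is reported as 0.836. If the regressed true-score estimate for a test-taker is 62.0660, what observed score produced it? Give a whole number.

61

T̂ = ρX + (1 − ρ)μ  ⇒  X = (T̂ − (1 − ρ)μ) / ρ
X = (62.0660 − 0.164 × 67.5) / 0.836 = (62.0660 − 11.0700) / 0.836 = 50.9960 / 0.836 = 61.00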